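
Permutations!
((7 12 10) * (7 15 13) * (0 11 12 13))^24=((0 11 12 10 15)(7 13))^24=(0 15 10 12 11)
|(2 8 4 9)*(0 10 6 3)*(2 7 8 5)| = |(0 10 6 3)(2 5)(4 9 7 8)| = 4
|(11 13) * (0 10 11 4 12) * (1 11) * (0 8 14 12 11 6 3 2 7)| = |(0 10 1 6 3 2 7)(4 11 13)(8 14 12)| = 21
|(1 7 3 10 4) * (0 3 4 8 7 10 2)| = 15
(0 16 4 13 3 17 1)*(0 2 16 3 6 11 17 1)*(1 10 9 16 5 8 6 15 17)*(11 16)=(0 3 10 9 11 1 2 5 8 6 16 4 13 15 17)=[3, 2, 5, 10, 13, 8, 16, 7, 6, 11, 9, 1, 12, 15, 14, 17, 4, 0]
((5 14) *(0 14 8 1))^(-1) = (0 1 8 5 14)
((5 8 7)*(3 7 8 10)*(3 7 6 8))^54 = (10)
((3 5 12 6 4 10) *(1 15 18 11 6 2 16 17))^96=((1 15 18 11 6 4 10 3 5 12 2 16 17))^96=(1 4 2 18 3 17 6 12 15 10 16 11 5)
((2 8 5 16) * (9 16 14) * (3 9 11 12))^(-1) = (2 16 9 3 12 11 14 5 8)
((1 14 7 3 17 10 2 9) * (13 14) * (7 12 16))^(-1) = ((1 13 14 12 16 7 3 17 10 2 9))^(-1) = (1 9 2 10 17 3 7 16 12 14 13)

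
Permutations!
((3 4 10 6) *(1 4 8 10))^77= ((1 4)(3 8 10 6))^77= (1 4)(3 8 10 6)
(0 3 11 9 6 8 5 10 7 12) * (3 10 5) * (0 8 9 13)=(0 10 7 12 8 3 11 13)(6 9)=[10, 1, 2, 11, 4, 5, 9, 12, 3, 6, 7, 13, 8, 0]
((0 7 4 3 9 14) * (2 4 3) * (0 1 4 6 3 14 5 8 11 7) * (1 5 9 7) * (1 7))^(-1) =((1 4 2 6 3)(5 8 11 7 14))^(-1) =(1 3 6 2 4)(5 14 7 11 8)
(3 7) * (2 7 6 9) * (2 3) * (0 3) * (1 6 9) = [3, 6, 7, 9, 4, 5, 1, 2, 8, 0] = (0 3 9)(1 6)(2 7)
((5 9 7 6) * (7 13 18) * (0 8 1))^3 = (5 18)(6 13)(7 9)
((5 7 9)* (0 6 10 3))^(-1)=(0 3 10 6)(5 9 7)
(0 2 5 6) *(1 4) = (0 2 5 6)(1 4) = [2, 4, 5, 3, 1, 6, 0]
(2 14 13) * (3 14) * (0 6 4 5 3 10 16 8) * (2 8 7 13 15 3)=(0 6 4 5 2 10 16 7 13 8)(3 14 15)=[6, 1, 10, 14, 5, 2, 4, 13, 0, 9, 16, 11, 12, 8, 15, 3, 7]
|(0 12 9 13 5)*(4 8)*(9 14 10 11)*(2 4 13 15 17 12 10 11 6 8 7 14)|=18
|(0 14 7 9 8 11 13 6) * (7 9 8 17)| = 9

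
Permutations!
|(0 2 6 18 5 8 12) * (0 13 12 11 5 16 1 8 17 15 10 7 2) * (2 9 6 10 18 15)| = |(1 8 11 5 17 2 10 7 9 6 15 18 16)(12 13)| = 26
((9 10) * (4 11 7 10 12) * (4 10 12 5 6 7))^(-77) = ((4 11)(5 6 7 12 10 9))^(-77) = (4 11)(5 6 7 12 10 9)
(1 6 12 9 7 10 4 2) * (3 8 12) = (1 6 3 8 12 9 7 10 4 2) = [0, 6, 1, 8, 2, 5, 3, 10, 12, 7, 4, 11, 9]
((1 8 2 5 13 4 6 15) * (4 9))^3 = ((1 8 2 5 13 9 4 6 15))^3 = (1 5 4)(2 9 15)(6 8 13)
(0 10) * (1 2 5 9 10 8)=(0 8 1 2 5 9 10)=[8, 2, 5, 3, 4, 9, 6, 7, 1, 10, 0]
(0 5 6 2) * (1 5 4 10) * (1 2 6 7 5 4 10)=(0 10 2)(1 4)(5 7)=[10, 4, 0, 3, 1, 7, 6, 5, 8, 9, 2]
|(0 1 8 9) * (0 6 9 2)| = 4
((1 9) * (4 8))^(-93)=(1 9)(4 8)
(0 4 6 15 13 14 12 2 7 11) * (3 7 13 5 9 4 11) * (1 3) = (0 11)(1 3 7)(2 13 14 12)(4 6 15 5 9) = [11, 3, 13, 7, 6, 9, 15, 1, 8, 4, 10, 0, 2, 14, 12, 5]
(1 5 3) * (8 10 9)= (1 5 3)(8 10 9)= [0, 5, 2, 1, 4, 3, 6, 7, 10, 8, 9]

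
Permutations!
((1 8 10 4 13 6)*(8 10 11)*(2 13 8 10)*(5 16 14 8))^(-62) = ((1 2 13 6)(4 5 16 14 8 11 10))^(-62) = (1 13)(2 6)(4 5 16 14 8 11 10)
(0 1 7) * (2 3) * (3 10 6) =(0 1 7)(2 10 6 3) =[1, 7, 10, 2, 4, 5, 3, 0, 8, 9, 6]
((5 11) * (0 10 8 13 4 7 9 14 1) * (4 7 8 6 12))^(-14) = ((0 10 6 12 4 8 13 7 9 14 1)(5 11))^(-14) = (0 9 8 6 1 7 4 10 14 13 12)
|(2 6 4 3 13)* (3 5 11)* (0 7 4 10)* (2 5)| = |(0 7 4 2 6 10)(3 13 5 11)| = 12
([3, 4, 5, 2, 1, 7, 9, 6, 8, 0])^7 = [0, 4, 2, 3, 1, 5, 6, 7, 8, 9]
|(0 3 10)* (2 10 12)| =5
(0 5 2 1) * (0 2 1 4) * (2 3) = [5, 3, 4, 2, 0, 1] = (0 5 1 3 2 4)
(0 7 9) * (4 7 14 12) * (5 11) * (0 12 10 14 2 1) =(0 2 1)(4 7 9 12)(5 11)(10 14) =[2, 0, 1, 3, 7, 11, 6, 9, 8, 12, 14, 5, 4, 13, 10]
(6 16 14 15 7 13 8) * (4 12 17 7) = (4 12 17 7 13 8 6 16 14 15) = [0, 1, 2, 3, 12, 5, 16, 13, 6, 9, 10, 11, 17, 8, 15, 4, 14, 7]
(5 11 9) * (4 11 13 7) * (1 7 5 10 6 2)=(1 7 4 11 9 10 6 2)(5 13)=[0, 7, 1, 3, 11, 13, 2, 4, 8, 10, 6, 9, 12, 5]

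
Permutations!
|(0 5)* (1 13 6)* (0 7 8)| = 12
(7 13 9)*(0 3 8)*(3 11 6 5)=[11, 1, 2, 8, 4, 3, 5, 13, 0, 7, 10, 6, 12, 9]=(0 11 6 5 3 8)(7 13 9)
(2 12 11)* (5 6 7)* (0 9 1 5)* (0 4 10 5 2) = [9, 2, 12, 3, 10, 6, 7, 4, 8, 1, 5, 0, 11] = (0 9 1 2 12 11)(4 10 5 6 7)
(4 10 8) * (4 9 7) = (4 10 8 9 7) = [0, 1, 2, 3, 10, 5, 6, 4, 9, 7, 8]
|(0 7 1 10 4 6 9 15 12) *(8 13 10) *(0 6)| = 28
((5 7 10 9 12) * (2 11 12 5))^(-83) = (2 11 12)(5 7 10 9)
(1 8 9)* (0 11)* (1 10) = (0 11)(1 8 9 10) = [11, 8, 2, 3, 4, 5, 6, 7, 9, 10, 1, 0]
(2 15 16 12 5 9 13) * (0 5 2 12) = (0 5 9 13 12 2 15 16) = [5, 1, 15, 3, 4, 9, 6, 7, 8, 13, 10, 11, 2, 12, 14, 16, 0]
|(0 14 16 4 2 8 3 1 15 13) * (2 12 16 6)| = 9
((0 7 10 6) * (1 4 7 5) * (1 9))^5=((0 5 9 1 4 7 10 6))^5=(0 7 9 6 4 5 10 1)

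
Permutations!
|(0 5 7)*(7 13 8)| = |(0 5 13 8 7)| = 5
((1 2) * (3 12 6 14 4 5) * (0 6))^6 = (0 12 3 5 4 14 6)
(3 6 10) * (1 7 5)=(1 7 5)(3 6 10)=[0, 7, 2, 6, 4, 1, 10, 5, 8, 9, 3]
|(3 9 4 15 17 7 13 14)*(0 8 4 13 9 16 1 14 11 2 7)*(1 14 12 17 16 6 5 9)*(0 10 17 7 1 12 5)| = 24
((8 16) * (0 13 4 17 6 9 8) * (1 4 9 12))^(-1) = ((0 13 9 8 16)(1 4 17 6 12))^(-1) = (0 16 8 9 13)(1 12 6 17 4)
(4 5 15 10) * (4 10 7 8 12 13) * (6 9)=(4 5 15 7 8 12 13)(6 9)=[0, 1, 2, 3, 5, 15, 9, 8, 12, 6, 10, 11, 13, 4, 14, 7]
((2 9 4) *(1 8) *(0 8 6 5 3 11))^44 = (0 1 5 11 8 6 3)(2 4 9)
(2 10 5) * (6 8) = (2 10 5)(6 8) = [0, 1, 10, 3, 4, 2, 8, 7, 6, 9, 5]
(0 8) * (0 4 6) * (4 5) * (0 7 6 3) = (0 8 5 4 3)(6 7) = [8, 1, 2, 0, 3, 4, 7, 6, 5]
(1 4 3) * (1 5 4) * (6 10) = (3 5 4)(6 10) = [0, 1, 2, 5, 3, 4, 10, 7, 8, 9, 6]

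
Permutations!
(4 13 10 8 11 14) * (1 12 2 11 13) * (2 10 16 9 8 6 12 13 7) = (1 13 16 9 8 7 2 11 14 4)(6 12 10) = [0, 13, 11, 3, 1, 5, 12, 2, 7, 8, 6, 14, 10, 16, 4, 15, 9]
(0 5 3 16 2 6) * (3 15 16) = (0 5 15 16 2 6) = [5, 1, 6, 3, 4, 15, 0, 7, 8, 9, 10, 11, 12, 13, 14, 16, 2]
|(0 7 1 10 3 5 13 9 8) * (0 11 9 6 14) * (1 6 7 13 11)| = |(0 13 7 6 14)(1 10 3 5 11 9 8)| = 35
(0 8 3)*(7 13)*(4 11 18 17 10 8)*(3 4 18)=(0 18 17 10 8 4 11 3)(7 13)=[18, 1, 2, 0, 11, 5, 6, 13, 4, 9, 8, 3, 12, 7, 14, 15, 16, 10, 17]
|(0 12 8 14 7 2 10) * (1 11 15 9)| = 28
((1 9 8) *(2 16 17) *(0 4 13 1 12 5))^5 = (0 8 13 5 9 4 12 1)(2 17 16)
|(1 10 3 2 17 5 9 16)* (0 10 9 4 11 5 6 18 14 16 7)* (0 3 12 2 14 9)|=|(0 10 12 2 17 6 18 9 7 3 14 16 1)(4 11 5)|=39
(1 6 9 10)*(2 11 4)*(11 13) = [0, 6, 13, 3, 2, 5, 9, 7, 8, 10, 1, 4, 12, 11] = (1 6 9 10)(2 13 11 4)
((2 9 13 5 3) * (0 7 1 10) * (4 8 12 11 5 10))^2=(0 1 8 11 3 9 10 7 4 12 5 2 13)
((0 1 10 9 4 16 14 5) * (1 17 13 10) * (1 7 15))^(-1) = (0 5 14 16 4 9 10 13 17)(1 15 7)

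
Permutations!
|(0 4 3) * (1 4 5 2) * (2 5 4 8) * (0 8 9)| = |(0 4 3 8 2 1 9)| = 7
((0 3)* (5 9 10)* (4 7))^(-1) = (0 3)(4 7)(5 10 9)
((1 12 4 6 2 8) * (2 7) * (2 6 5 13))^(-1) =(1 8 2 13 5 4 12)(6 7)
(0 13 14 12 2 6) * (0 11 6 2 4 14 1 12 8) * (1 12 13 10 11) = (0 10 11 6 1 13 12 4 14 8) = [10, 13, 2, 3, 14, 5, 1, 7, 0, 9, 11, 6, 4, 12, 8]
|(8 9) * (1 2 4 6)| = 4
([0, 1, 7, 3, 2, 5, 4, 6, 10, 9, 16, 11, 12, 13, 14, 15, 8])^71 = [0, 1, 4, 3, 6, 5, 7, 2, 16, 9, 8, 11, 12, 13, 14, 15, 10]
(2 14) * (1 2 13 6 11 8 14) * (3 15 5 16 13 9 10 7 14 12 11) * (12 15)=(1 2)(3 12 11 8 15 5 16 13 6)(7 14 9 10)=[0, 2, 1, 12, 4, 16, 3, 14, 15, 10, 7, 8, 11, 6, 9, 5, 13]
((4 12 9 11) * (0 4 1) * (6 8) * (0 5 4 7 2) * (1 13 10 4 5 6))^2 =(0 2 7)(1 8 6)(4 9 13)(10 12 11)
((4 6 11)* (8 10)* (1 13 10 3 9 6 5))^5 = (1 9)(3 5)(4 8)(6 13)(10 11)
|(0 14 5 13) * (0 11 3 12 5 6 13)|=8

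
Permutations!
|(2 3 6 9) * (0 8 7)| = |(0 8 7)(2 3 6 9)| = 12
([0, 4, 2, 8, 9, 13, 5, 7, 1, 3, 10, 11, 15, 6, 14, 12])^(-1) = (1 8 3 9 4)(5 6 13)(12 15)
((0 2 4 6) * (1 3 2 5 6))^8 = (0 6 5)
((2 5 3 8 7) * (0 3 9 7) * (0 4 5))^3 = ((0 3 8 4 5 9 7 2))^3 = (0 4 7 3 5 2 8 9)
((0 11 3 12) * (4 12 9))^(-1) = (0 12 4 9 3 11)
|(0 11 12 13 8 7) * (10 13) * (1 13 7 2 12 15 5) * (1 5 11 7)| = 6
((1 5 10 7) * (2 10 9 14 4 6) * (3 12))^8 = (1 7 10 2 6 4 14 9 5)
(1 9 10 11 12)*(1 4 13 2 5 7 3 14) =(1 9 10 11 12 4 13 2 5 7 3 14) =[0, 9, 5, 14, 13, 7, 6, 3, 8, 10, 11, 12, 4, 2, 1]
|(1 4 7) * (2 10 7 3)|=|(1 4 3 2 10 7)|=6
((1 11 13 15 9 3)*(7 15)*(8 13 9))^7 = ((1 11 9 3)(7 15 8 13))^7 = (1 3 9 11)(7 13 8 15)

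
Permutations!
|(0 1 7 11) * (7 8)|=|(0 1 8 7 11)|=5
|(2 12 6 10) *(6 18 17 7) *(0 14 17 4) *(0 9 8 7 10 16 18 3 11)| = 56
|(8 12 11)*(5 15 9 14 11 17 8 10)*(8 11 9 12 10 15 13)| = 4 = |(5 13 8 10)(9 14)(11 15 12 17)|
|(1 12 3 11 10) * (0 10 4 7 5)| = |(0 10 1 12 3 11 4 7 5)| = 9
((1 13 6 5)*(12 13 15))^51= ((1 15 12 13 6 5))^51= (1 13)(5 12)(6 15)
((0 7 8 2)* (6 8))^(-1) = (0 2 8 6 7)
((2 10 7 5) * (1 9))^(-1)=((1 9)(2 10 7 5))^(-1)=(1 9)(2 5 7 10)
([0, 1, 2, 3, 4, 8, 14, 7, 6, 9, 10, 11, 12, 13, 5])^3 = [0, 1, 2, 3, 4, 14, 8, 7, 5, 9, 10, 11, 12, 13, 6]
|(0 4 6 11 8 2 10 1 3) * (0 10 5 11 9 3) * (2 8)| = |(0 4 6 9 3 10 1)(2 5 11)| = 21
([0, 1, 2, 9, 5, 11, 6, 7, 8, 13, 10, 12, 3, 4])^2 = (3 13 5 12 9 4 11)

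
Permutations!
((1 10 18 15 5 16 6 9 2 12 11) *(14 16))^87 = ((1 10 18 15 5 14 16 6 9 2 12 11))^87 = (1 15 16 2)(5 6 12 10)(9 11 18 14)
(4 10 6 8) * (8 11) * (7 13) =(4 10 6 11 8)(7 13) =[0, 1, 2, 3, 10, 5, 11, 13, 4, 9, 6, 8, 12, 7]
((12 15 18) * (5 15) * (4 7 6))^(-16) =((4 7 6)(5 15 18 12))^(-16) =(18)(4 6 7)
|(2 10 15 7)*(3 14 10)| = 6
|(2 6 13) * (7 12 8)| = |(2 6 13)(7 12 8)| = 3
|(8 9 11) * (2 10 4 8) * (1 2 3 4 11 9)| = |(1 2 10 11 3 4 8)| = 7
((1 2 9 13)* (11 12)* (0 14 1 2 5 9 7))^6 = ((0 14 1 5 9 13 2 7)(11 12))^6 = (0 2 9 1)(5 14 7 13)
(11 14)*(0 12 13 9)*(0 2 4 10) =(0 12 13 9 2 4 10)(11 14) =[12, 1, 4, 3, 10, 5, 6, 7, 8, 2, 0, 14, 13, 9, 11]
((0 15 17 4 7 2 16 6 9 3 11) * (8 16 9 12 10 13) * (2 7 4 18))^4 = (0 2)(3 17)(6 8 10)(9 15)(11 18)(12 16 13)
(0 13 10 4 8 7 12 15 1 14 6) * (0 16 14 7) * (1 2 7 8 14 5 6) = [13, 8, 7, 3, 14, 6, 16, 12, 0, 9, 4, 11, 15, 10, 1, 2, 5] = (0 13 10 4 14 1 8)(2 7 12 15)(5 6 16)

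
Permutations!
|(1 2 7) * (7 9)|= |(1 2 9 7)|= 4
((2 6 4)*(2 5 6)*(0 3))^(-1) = (0 3)(4 6 5) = ((0 3)(4 5 6))^(-1)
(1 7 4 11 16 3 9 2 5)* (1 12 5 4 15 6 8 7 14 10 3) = [0, 14, 4, 9, 11, 12, 8, 15, 7, 2, 3, 16, 5, 13, 10, 6, 1] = (1 14 10 3 9 2 4 11 16)(5 12)(6 8 7 15)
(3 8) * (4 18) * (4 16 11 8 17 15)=(3 17 15 4 18 16 11 8)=[0, 1, 2, 17, 18, 5, 6, 7, 3, 9, 10, 8, 12, 13, 14, 4, 11, 15, 16]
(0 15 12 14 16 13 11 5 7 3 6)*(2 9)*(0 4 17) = (0 15 12 14 16 13 11 5 7 3 6 4 17)(2 9) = [15, 1, 9, 6, 17, 7, 4, 3, 8, 2, 10, 5, 14, 11, 16, 12, 13, 0]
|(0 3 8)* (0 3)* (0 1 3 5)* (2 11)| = 10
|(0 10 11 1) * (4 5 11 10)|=|(0 4 5 11 1)|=5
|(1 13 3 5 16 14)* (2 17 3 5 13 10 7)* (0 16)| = 11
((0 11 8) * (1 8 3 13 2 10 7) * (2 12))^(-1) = ((0 11 3 13 12 2 10 7 1 8))^(-1) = (0 8 1 7 10 2 12 13 3 11)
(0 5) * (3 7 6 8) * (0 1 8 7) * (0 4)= (0 5 1 8 3 4)(6 7)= [5, 8, 2, 4, 0, 1, 7, 6, 3]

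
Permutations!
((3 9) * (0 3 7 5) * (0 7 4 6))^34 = (0 6 4 9 3)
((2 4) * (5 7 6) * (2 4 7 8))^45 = ((2 7 6 5 8))^45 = (8)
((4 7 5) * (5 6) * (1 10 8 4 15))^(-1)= (1 15 5 6 7 4 8 10)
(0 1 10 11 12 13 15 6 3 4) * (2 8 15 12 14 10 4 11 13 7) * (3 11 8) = (0 1 4)(2 3 8 15 6 11 14 10 13 12 7) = [1, 4, 3, 8, 0, 5, 11, 2, 15, 9, 13, 14, 7, 12, 10, 6]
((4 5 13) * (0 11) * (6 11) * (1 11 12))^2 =((0 6 12 1 11)(4 5 13))^2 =(0 12 11 6 1)(4 13 5)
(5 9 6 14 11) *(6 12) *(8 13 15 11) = (5 9 12 6 14 8 13 15 11) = [0, 1, 2, 3, 4, 9, 14, 7, 13, 12, 10, 5, 6, 15, 8, 11]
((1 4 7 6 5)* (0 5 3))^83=(0 3 6 7 4 1 5)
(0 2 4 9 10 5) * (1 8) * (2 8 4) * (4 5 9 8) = [4, 5, 2, 3, 8, 0, 6, 7, 1, 10, 9] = (0 4 8 1 5)(9 10)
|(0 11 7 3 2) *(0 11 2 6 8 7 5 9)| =20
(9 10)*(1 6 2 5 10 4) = [0, 6, 5, 3, 1, 10, 2, 7, 8, 4, 9] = (1 6 2 5 10 9 4)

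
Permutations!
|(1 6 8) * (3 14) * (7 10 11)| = |(1 6 8)(3 14)(7 10 11)| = 6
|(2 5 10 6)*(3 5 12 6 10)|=|(2 12 6)(3 5)|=6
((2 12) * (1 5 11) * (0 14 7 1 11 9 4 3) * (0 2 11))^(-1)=(0 11 12 2 3 4 9 5 1 7 14)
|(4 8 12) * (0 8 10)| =|(0 8 12 4 10)| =5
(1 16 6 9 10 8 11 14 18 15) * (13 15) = (1 16 6 9 10 8 11 14 18 13 15) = [0, 16, 2, 3, 4, 5, 9, 7, 11, 10, 8, 14, 12, 15, 18, 1, 6, 17, 13]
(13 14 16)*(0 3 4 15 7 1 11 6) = [3, 11, 2, 4, 15, 5, 0, 1, 8, 9, 10, 6, 12, 14, 16, 7, 13] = (0 3 4 15 7 1 11 6)(13 14 16)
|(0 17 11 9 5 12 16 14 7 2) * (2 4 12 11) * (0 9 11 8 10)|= 35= |(0 17 2 9 5 8 10)(4 12 16 14 7)|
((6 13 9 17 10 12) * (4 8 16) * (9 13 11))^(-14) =(4 8 16)(6 10 9)(11 12 17)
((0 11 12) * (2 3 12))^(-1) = ((0 11 2 3 12))^(-1) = (0 12 3 2 11)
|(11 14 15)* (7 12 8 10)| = 12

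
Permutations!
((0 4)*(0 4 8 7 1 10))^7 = ((0 8 7 1 10))^7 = (0 7 10 8 1)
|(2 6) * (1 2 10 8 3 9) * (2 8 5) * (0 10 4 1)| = 10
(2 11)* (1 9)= (1 9)(2 11)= [0, 9, 11, 3, 4, 5, 6, 7, 8, 1, 10, 2]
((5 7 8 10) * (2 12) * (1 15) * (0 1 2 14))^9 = (0 2)(1 12)(5 7 8 10)(14 15)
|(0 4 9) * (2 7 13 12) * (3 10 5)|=|(0 4 9)(2 7 13 12)(3 10 5)|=12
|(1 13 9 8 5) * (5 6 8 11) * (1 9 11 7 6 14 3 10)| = 11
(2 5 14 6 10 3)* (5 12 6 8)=(2 12 6 10 3)(5 14 8)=[0, 1, 12, 2, 4, 14, 10, 7, 5, 9, 3, 11, 6, 13, 8]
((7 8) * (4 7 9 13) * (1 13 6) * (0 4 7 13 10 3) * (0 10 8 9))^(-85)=((0 4 13 7 9 6 1 8)(3 10))^(-85)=(0 7 1 4 9 8 13 6)(3 10)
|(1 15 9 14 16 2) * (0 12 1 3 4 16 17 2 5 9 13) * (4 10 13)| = |(0 12 1 15 4 16 5 9 14 17 2 3 10 13)| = 14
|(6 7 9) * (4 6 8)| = 5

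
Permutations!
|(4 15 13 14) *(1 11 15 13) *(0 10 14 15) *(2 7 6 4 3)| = 12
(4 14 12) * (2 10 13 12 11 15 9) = [0, 1, 10, 3, 14, 5, 6, 7, 8, 2, 13, 15, 4, 12, 11, 9] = (2 10 13 12 4 14 11 15 9)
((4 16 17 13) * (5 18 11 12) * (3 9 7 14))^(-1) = ((3 9 7 14)(4 16 17 13)(5 18 11 12))^(-1) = (3 14 7 9)(4 13 17 16)(5 12 11 18)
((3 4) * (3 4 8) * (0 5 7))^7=(0 5 7)(3 8)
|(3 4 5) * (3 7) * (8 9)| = |(3 4 5 7)(8 9)| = 4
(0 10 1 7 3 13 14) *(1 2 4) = [10, 7, 4, 13, 1, 5, 6, 3, 8, 9, 2, 11, 12, 14, 0] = (0 10 2 4 1 7 3 13 14)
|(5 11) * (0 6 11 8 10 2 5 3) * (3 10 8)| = 7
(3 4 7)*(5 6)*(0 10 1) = [10, 0, 2, 4, 7, 6, 5, 3, 8, 9, 1] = (0 10 1)(3 4 7)(5 6)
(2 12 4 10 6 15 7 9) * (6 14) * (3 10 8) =[0, 1, 12, 10, 8, 5, 15, 9, 3, 2, 14, 11, 4, 13, 6, 7] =(2 12 4 8 3 10 14 6 15 7 9)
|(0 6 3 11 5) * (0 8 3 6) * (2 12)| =|(2 12)(3 11 5 8)| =4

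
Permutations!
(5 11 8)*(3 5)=[0, 1, 2, 5, 4, 11, 6, 7, 3, 9, 10, 8]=(3 5 11 8)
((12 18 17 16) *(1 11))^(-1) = ((1 11)(12 18 17 16))^(-1) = (1 11)(12 16 17 18)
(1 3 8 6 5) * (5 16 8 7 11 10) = [0, 3, 2, 7, 4, 1, 16, 11, 6, 9, 5, 10, 12, 13, 14, 15, 8] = (1 3 7 11 10 5)(6 16 8)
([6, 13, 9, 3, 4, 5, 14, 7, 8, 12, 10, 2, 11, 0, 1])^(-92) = (0 1 6 13 14)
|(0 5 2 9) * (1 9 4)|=6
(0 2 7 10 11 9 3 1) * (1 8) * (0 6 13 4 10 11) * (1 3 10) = (0 2 7 11 9 10)(1 6 13 4)(3 8) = [2, 6, 7, 8, 1, 5, 13, 11, 3, 10, 0, 9, 12, 4]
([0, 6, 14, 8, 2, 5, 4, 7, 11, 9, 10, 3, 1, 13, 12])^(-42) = (14)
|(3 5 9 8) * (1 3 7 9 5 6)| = 3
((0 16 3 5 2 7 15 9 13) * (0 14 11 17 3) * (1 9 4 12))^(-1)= ((0 16)(1 9 13 14 11 17 3 5 2 7 15 4 12))^(-1)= (0 16)(1 12 4 15 7 2 5 3 17 11 14 13 9)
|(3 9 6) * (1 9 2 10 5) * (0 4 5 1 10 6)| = |(0 4 5 10 1 9)(2 6 3)| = 6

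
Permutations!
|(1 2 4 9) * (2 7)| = |(1 7 2 4 9)| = 5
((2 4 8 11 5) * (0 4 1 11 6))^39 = (0 6 8 4)(1 2 5 11)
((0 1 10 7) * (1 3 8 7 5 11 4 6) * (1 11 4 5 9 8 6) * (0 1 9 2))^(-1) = (0 2 10 1 7 8 9 4 5 11 6 3)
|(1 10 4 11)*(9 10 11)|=|(1 11)(4 9 10)|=6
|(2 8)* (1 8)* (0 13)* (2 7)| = |(0 13)(1 8 7 2)| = 4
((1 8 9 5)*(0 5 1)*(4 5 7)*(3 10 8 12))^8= ((0 7 4 5)(1 12 3 10 8 9))^8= (1 3 8)(9 12 10)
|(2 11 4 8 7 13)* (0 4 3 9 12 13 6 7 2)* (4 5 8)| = 18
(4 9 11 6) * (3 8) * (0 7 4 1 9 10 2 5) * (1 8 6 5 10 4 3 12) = (0 7 3 6 8 12 1 9 11 5)(2 10) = [7, 9, 10, 6, 4, 0, 8, 3, 12, 11, 2, 5, 1]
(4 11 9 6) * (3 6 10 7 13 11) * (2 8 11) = (2 8 11 9 10 7 13)(3 6 4) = [0, 1, 8, 6, 3, 5, 4, 13, 11, 10, 7, 9, 12, 2]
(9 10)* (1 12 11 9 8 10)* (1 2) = (1 12 11 9 2)(8 10) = [0, 12, 1, 3, 4, 5, 6, 7, 10, 2, 8, 9, 11]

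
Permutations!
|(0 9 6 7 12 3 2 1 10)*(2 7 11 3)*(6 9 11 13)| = |(0 11 3 7 12 2 1 10)(6 13)| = 8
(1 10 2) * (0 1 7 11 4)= (0 1 10 2 7 11 4)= [1, 10, 7, 3, 0, 5, 6, 11, 8, 9, 2, 4]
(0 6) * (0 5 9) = (0 6 5 9) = [6, 1, 2, 3, 4, 9, 5, 7, 8, 0]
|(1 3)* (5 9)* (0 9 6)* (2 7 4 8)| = 4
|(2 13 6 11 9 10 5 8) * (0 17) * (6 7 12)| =|(0 17)(2 13 7 12 6 11 9 10 5 8)| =10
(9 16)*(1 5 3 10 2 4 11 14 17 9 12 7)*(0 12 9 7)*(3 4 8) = (0 12)(1 5 4 11 14 17 7)(2 8 3 10)(9 16) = [12, 5, 8, 10, 11, 4, 6, 1, 3, 16, 2, 14, 0, 13, 17, 15, 9, 7]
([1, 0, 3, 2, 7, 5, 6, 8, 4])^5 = (0 1)(2 3)(4 8 7)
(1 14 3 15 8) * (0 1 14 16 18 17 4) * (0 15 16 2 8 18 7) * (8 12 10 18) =(0 1 2 12 10 18 17 4 15 8 14 3 16 7) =[1, 2, 12, 16, 15, 5, 6, 0, 14, 9, 18, 11, 10, 13, 3, 8, 7, 4, 17]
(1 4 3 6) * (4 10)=(1 10 4 3 6)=[0, 10, 2, 6, 3, 5, 1, 7, 8, 9, 4]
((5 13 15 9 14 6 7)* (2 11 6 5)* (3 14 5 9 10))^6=((2 11 6 7)(3 14 9 5 13 15 10))^6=(2 6)(3 10 15 13 5 9 14)(7 11)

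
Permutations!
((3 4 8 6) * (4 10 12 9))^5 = ((3 10 12 9 4 8 6))^5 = (3 8 9 10 6 4 12)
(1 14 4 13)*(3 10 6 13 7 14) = [0, 3, 2, 10, 7, 5, 13, 14, 8, 9, 6, 11, 12, 1, 4] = (1 3 10 6 13)(4 7 14)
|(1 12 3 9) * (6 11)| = |(1 12 3 9)(6 11)| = 4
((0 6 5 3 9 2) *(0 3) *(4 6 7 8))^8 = (0 8 6)(2 9 3)(4 5 7)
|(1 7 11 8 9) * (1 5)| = |(1 7 11 8 9 5)| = 6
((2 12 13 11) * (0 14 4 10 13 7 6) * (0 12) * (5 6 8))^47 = ((0 14 4 10 13 11 2)(5 6 12 7 8))^47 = (0 11 10 14 2 13 4)(5 12 8 6 7)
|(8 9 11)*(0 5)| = 6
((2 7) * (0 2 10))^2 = ((0 2 7 10))^2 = (0 7)(2 10)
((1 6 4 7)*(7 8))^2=((1 6 4 8 7))^2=(1 4 7 6 8)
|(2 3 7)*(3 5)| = 4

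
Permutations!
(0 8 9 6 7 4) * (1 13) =(0 8 9 6 7 4)(1 13) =[8, 13, 2, 3, 0, 5, 7, 4, 9, 6, 10, 11, 12, 1]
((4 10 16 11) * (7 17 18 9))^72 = ((4 10 16 11)(7 17 18 9))^72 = (18)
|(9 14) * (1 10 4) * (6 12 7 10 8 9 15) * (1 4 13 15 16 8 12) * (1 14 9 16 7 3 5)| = 12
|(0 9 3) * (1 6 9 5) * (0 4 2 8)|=9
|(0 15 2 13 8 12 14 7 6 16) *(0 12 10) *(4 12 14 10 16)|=|(0 15 2 13 8 16 14 7 6 4 12 10)|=12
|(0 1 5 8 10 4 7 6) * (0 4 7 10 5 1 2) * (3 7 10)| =|(10)(0 2)(3 7 6 4)(5 8)| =4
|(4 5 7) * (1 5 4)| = 3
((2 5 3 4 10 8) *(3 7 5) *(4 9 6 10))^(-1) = (2 8 10 6 9 3)(5 7)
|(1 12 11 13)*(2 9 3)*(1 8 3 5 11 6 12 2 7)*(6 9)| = |(1 2 6 12 9 5 11 13 8 3 7)| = 11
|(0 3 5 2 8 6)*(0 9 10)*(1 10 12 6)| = 21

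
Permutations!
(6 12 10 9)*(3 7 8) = [0, 1, 2, 7, 4, 5, 12, 8, 3, 6, 9, 11, 10] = (3 7 8)(6 12 10 9)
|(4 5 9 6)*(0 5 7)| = 6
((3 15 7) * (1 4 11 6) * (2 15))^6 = ((1 4 11 6)(2 15 7 3))^6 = (1 11)(2 7)(3 15)(4 6)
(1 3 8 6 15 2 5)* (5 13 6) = [0, 3, 13, 8, 4, 1, 15, 7, 5, 9, 10, 11, 12, 6, 14, 2] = (1 3 8 5)(2 13 6 15)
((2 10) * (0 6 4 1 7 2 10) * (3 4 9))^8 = (10)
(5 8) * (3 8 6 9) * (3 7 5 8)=[0, 1, 2, 3, 4, 6, 9, 5, 8, 7]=(5 6 9 7)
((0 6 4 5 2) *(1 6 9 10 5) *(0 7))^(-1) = ((0 9 10 5 2 7)(1 6 4))^(-1) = (0 7 2 5 10 9)(1 4 6)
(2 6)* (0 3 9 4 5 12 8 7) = (0 3 9 4 5 12 8 7)(2 6) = [3, 1, 6, 9, 5, 12, 2, 0, 7, 4, 10, 11, 8]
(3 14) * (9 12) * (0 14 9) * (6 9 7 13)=(0 14 3 7 13 6 9 12)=[14, 1, 2, 7, 4, 5, 9, 13, 8, 12, 10, 11, 0, 6, 3]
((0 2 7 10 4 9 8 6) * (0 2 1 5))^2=(0 5 1)(2 10 9 6 7 4 8)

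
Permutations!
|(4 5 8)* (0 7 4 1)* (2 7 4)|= |(0 4 5 8 1)(2 7)|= 10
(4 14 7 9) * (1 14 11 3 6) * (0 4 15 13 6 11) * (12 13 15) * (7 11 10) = (15)(0 4)(1 14 11 3 10 7 9 12 13 6) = [4, 14, 2, 10, 0, 5, 1, 9, 8, 12, 7, 3, 13, 6, 11, 15]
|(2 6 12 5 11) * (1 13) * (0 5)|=|(0 5 11 2 6 12)(1 13)|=6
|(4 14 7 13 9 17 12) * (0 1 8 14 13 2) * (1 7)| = 15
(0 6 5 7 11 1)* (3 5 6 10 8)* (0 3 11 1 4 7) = (0 10 8 11 4 7 1 3 5) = [10, 3, 2, 5, 7, 0, 6, 1, 11, 9, 8, 4]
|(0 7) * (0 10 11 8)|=5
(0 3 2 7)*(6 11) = (0 3 2 7)(6 11) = [3, 1, 7, 2, 4, 5, 11, 0, 8, 9, 10, 6]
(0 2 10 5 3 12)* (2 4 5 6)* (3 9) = (0 4 5 9 3 12)(2 10 6) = [4, 1, 10, 12, 5, 9, 2, 7, 8, 3, 6, 11, 0]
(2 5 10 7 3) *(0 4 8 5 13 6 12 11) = (0 4 8 5 10 7 3 2 13 6 12 11) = [4, 1, 13, 2, 8, 10, 12, 3, 5, 9, 7, 0, 11, 6]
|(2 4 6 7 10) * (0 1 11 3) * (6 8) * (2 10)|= 20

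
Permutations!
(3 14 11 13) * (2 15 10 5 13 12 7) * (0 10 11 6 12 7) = (0 10 5 13 3 14 6 12)(2 15 11 7) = [10, 1, 15, 14, 4, 13, 12, 2, 8, 9, 5, 7, 0, 3, 6, 11]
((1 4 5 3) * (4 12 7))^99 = (1 4)(3 7)(5 12)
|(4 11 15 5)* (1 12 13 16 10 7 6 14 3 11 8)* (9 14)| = |(1 12 13 16 10 7 6 9 14 3 11 15 5 4 8)| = 15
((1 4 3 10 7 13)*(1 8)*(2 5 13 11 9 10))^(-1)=(1 8 13 5 2 3 4)(7 10 9 11)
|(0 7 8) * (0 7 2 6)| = |(0 2 6)(7 8)| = 6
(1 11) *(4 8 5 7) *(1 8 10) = (1 11 8 5 7 4 10) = [0, 11, 2, 3, 10, 7, 6, 4, 5, 9, 1, 8]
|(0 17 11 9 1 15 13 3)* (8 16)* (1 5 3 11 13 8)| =28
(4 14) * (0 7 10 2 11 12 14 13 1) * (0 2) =[7, 2, 11, 3, 13, 5, 6, 10, 8, 9, 0, 12, 14, 1, 4] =(0 7 10)(1 2 11 12 14 4 13)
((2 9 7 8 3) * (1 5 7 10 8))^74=((1 5 7)(2 9 10 8 3))^74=(1 7 5)(2 3 8 10 9)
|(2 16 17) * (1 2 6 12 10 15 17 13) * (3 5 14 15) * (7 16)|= 40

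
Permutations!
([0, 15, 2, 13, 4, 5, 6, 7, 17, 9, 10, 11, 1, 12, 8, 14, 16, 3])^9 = (1 15 14 8 17 3 13 12)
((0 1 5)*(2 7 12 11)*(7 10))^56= ((0 1 5)(2 10 7 12 11))^56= (0 5 1)(2 10 7 12 11)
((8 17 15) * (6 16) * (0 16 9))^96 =(17)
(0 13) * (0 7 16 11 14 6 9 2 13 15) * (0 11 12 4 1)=(0 15 11 14 6 9 2 13 7 16 12 4 1)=[15, 0, 13, 3, 1, 5, 9, 16, 8, 2, 10, 14, 4, 7, 6, 11, 12]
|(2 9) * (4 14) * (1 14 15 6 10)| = |(1 14 4 15 6 10)(2 9)| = 6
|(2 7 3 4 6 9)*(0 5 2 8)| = |(0 5 2 7 3 4 6 9 8)| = 9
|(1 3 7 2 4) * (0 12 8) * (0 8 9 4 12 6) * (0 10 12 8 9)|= |(0 6 10 12)(1 3 7 2 8 9 4)|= 28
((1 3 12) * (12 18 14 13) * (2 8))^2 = (1 18 13)(3 14 12)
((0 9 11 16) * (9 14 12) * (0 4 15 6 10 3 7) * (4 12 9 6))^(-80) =((0 14 9 11 16 12 6 10 3 7)(4 15))^(-80) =(16)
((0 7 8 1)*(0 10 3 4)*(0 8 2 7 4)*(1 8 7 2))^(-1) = (0 3 10 1 7 4)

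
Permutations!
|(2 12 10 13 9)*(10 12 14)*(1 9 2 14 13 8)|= 10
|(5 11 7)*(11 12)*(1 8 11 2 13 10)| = 9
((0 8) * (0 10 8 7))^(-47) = (0 7)(8 10)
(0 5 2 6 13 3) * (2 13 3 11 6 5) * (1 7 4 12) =[2, 7, 5, 0, 12, 13, 3, 4, 8, 9, 10, 6, 1, 11] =(0 2 5 13 11 6 3)(1 7 4 12)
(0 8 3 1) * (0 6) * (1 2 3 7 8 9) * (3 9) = (0 3 2 9 1 6)(7 8) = [3, 6, 9, 2, 4, 5, 0, 8, 7, 1]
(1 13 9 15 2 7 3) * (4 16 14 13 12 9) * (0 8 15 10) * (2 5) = (0 8 15 5 2 7 3 1 12 9 10)(4 16 14 13) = [8, 12, 7, 1, 16, 2, 6, 3, 15, 10, 0, 11, 9, 4, 13, 5, 14]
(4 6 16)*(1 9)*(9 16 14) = (1 16 4 6 14 9) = [0, 16, 2, 3, 6, 5, 14, 7, 8, 1, 10, 11, 12, 13, 9, 15, 4]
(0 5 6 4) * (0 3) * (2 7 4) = (0 5 6 2 7 4 3) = [5, 1, 7, 0, 3, 6, 2, 4]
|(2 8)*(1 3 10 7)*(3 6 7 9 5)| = 12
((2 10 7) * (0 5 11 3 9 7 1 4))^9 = (0 4 1 10 2 7 9 3 11 5)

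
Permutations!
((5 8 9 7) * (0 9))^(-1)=(0 8 5 7 9)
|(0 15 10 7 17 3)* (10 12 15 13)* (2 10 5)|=|(0 13 5 2 10 7 17 3)(12 15)|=8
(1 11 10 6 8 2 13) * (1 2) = (1 11 10 6 8)(2 13) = [0, 11, 13, 3, 4, 5, 8, 7, 1, 9, 6, 10, 12, 2]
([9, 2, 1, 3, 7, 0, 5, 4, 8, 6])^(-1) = (0 5 6 9)(1 2)(4 7)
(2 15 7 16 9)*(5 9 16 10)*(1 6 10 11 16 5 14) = (1 6 10 14)(2 15 7 11 16 5 9) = [0, 6, 15, 3, 4, 9, 10, 11, 8, 2, 14, 16, 12, 13, 1, 7, 5]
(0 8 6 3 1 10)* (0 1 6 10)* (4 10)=[8, 0, 2, 6, 10, 5, 3, 7, 4, 9, 1]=(0 8 4 10 1)(3 6)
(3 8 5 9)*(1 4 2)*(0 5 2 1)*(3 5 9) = (0 9 5 3 8 2)(1 4) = [9, 4, 0, 8, 1, 3, 6, 7, 2, 5]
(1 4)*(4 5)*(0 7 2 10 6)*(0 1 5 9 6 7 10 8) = (0 10 7 2 8)(1 9 6)(4 5) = [10, 9, 8, 3, 5, 4, 1, 2, 0, 6, 7]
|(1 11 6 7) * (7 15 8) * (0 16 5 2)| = 12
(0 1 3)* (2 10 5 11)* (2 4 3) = (0 1 2 10 5 11 4 3) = [1, 2, 10, 0, 3, 11, 6, 7, 8, 9, 5, 4]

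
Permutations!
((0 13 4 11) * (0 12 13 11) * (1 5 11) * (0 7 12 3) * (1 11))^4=((0 11 3)(1 5)(4 7 12 13))^4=(13)(0 11 3)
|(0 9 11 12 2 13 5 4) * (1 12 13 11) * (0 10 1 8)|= 24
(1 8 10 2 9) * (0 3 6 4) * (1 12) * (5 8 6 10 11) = (0 3 10 2 9 12 1 6 4)(5 8 11) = [3, 6, 9, 10, 0, 8, 4, 7, 11, 12, 2, 5, 1]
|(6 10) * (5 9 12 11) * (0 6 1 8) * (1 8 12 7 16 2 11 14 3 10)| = |(0 6 1 12 14 3 10 8)(2 11 5 9 7 16)| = 24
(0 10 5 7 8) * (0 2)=(0 10 5 7 8 2)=[10, 1, 0, 3, 4, 7, 6, 8, 2, 9, 5]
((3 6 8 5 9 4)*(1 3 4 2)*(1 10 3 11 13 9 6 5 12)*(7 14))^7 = ((1 11 13 9 2 10 3 5 6 8 12)(7 14))^7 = (1 5 9 12 3 13 8 10 11 6 2)(7 14)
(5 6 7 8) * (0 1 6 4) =(0 1 6 7 8 5 4) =[1, 6, 2, 3, 0, 4, 7, 8, 5]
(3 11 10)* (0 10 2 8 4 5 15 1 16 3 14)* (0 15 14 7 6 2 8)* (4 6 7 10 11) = (0 11 8 6 2)(1 16 3 4 5 14 15) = [11, 16, 0, 4, 5, 14, 2, 7, 6, 9, 10, 8, 12, 13, 15, 1, 3]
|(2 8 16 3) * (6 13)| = |(2 8 16 3)(6 13)| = 4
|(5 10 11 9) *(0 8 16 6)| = |(0 8 16 6)(5 10 11 9)| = 4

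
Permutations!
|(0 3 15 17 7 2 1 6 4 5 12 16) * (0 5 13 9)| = |(0 3 15 17 7 2 1 6 4 13 9)(5 12 16)| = 33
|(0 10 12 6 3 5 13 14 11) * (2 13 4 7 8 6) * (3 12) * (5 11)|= |(0 10 3 11)(2 13 14 5 4 7 8 6 12)|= 36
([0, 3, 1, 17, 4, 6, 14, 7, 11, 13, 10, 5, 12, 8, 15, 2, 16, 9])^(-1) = [0, 2, 15, 1, 4, 11, 5, 7, 13, 17, 10, 8, 12, 9, 6, 14, 16, 3]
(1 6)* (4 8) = (1 6)(4 8) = [0, 6, 2, 3, 8, 5, 1, 7, 4]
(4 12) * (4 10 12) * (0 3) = [3, 1, 2, 0, 4, 5, 6, 7, 8, 9, 12, 11, 10] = (0 3)(10 12)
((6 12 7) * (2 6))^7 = (2 7 12 6)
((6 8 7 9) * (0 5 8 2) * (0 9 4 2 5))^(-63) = (9)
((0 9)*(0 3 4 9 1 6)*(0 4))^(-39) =(0 4)(1 9)(3 6)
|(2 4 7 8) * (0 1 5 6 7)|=8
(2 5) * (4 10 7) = (2 5)(4 10 7) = [0, 1, 5, 3, 10, 2, 6, 4, 8, 9, 7]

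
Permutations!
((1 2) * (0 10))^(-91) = (0 10)(1 2)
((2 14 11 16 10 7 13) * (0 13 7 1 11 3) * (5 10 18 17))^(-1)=(0 3 14 2 13)(1 10 5 17 18 16 11)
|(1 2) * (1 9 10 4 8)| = |(1 2 9 10 4 8)| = 6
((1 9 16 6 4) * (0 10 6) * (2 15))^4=((0 10 6 4 1 9 16)(2 15))^4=(0 1 10 9 6 16 4)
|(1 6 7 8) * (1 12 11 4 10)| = 8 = |(1 6 7 8 12 11 4 10)|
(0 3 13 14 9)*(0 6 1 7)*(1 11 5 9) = (0 3 13 14 1 7)(5 9 6 11) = [3, 7, 2, 13, 4, 9, 11, 0, 8, 6, 10, 5, 12, 14, 1]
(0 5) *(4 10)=(0 5)(4 10)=[5, 1, 2, 3, 10, 0, 6, 7, 8, 9, 4]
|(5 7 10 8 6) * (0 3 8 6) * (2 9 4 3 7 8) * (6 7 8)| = 4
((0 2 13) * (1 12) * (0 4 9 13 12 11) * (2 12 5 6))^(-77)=((0 12 1 11)(2 5 6)(4 9 13))^(-77)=(0 11 1 12)(2 5 6)(4 9 13)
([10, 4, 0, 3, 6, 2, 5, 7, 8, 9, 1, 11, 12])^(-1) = (12)(0 2 5 6 4 1 10)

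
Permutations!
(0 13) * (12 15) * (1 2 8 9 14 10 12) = (0 13)(1 2 8 9 14 10 12 15) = [13, 2, 8, 3, 4, 5, 6, 7, 9, 14, 12, 11, 15, 0, 10, 1]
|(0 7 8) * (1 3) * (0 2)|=4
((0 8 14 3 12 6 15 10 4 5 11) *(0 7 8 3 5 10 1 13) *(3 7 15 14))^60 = (15)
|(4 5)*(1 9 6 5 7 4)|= |(1 9 6 5)(4 7)|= 4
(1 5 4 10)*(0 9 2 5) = (0 9 2 5 4 10 1) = [9, 0, 5, 3, 10, 4, 6, 7, 8, 2, 1]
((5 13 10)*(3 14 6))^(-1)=((3 14 6)(5 13 10))^(-1)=(3 6 14)(5 10 13)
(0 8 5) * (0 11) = (0 8 5 11) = [8, 1, 2, 3, 4, 11, 6, 7, 5, 9, 10, 0]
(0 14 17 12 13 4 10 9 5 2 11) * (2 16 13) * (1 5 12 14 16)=(0 16 13 4 10 9 12 2 11)(1 5)(14 17)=[16, 5, 11, 3, 10, 1, 6, 7, 8, 12, 9, 0, 2, 4, 17, 15, 13, 14]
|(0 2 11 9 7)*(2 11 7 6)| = 6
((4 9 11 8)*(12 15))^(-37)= (4 8 11 9)(12 15)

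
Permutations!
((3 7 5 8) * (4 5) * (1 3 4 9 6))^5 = (9)(4 8 5)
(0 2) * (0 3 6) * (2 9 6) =(0 9 6)(2 3) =[9, 1, 3, 2, 4, 5, 0, 7, 8, 6]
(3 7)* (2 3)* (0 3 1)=(0 3 7 2 1)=[3, 0, 1, 7, 4, 5, 6, 2]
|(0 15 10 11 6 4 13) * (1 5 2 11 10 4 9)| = 12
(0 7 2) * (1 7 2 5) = [2, 7, 0, 3, 4, 1, 6, 5] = (0 2)(1 7 5)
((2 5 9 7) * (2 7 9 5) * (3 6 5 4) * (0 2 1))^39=(9)(3 4 5 6)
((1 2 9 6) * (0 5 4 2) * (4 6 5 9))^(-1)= (0 1 6 5 9)(2 4)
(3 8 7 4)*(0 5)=[5, 1, 2, 8, 3, 0, 6, 4, 7]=(0 5)(3 8 7 4)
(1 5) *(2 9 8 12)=(1 5)(2 9 8 12)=[0, 5, 9, 3, 4, 1, 6, 7, 12, 8, 10, 11, 2]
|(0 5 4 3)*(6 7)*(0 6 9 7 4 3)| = 10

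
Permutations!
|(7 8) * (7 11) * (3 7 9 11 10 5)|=|(3 7 8 10 5)(9 11)|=10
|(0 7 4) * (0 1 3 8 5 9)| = |(0 7 4 1 3 8 5 9)| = 8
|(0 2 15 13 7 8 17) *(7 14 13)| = |(0 2 15 7 8 17)(13 14)| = 6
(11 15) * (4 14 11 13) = (4 14 11 15 13) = [0, 1, 2, 3, 14, 5, 6, 7, 8, 9, 10, 15, 12, 4, 11, 13]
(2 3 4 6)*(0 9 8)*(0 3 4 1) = (0 9 8 3 1)(2 4 6) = [9, 0, 4, 1, 6, 5, 2, 7, 3, 8]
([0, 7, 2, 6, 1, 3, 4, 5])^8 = (1 5 6)(3 4 7)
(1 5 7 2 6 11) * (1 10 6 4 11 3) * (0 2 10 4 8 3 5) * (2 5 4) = (0 5 7 10 6 4 11 2 8 3 1) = [5, 0, 8, 1, 11, 7, 4, 10, 3, 9, 6, 2]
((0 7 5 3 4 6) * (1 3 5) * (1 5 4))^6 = (0 7 5 4 6)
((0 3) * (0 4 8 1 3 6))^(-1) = (0 6)(1 8 4 3)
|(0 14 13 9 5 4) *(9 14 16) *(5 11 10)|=14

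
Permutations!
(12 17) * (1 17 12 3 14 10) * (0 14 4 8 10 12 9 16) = [14, 17, 2, 4, 8, 5, 6, 7, 10, 16, 1, 11, 9, 13, 12, 15, 0, 3] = (0 14 12 9 16)(1 17 3 4 8 10)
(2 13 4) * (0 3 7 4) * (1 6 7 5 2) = (0 3 5 2 13)(1 6 7 4) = [3, 6, 13, 5, 1, 2, 7, 4, 8, 9, 10, 11, 12, 0]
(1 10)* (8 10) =(1 8 10) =[0, 8, 2, 3, 4, 5, 6, 7, 10, 9, 1]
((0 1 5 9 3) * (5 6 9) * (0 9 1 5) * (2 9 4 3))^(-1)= ((0 5)(1 6)(2 9)(3 4))^(-1)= (0 5)(1 6)(2 9)(3 4)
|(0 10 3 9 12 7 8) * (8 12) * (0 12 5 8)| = |(0 10 3 9)(5 8 12 7)| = 4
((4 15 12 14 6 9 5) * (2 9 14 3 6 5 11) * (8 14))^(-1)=((2 9 11)(3 6 8 14 5 4 15 12))^(-1)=(2 11 9)(3 12 15 4 5 14 8 6)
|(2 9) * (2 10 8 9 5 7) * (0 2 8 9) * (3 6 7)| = 14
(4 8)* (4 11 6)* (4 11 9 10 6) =(4 8 9 10 6 11) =[0, 1, 2, 3, 8, 5, 11, 7, 9, 10, 6, 4]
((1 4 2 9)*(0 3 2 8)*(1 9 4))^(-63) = ((9)(0 3 2 4 8))^(-63) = (9)(0 2 8 3 4)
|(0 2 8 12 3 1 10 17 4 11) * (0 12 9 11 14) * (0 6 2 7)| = |(0 7)(1 10 17 4 14 6 2 8 9 11 12 3)| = 12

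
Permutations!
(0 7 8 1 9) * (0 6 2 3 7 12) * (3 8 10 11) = (0 12)(1 9 6 2 8)(3 7 10 11) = [12, 9, 8, 7, 4, 5, 2, 10, 1, 6, 11, 3, 0]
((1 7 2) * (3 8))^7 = (1 7 2)(3 8)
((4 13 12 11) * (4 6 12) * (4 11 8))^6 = (13)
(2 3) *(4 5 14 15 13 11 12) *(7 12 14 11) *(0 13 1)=(0 13 7 12 4 5 11 14 15 1)(2 3)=[13, 0, 3, 2, 5, 11, 6, 12, 8, 9, 10, 14, 4, 7, 15, 1]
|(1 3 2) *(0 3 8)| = 5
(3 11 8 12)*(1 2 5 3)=[0, 2, 5, 11, 4, 3, 6, 7, 12, 9, 10, 8, 1]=(1 2 5 3 11 8 12)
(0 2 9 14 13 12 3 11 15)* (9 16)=(0 2 16 9 14 13 12 3 11 15)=[2, 1, 16, 11, 4, 5, 6, 7, 8, 14, 10, 15, 3, 12, 13, 0, 9]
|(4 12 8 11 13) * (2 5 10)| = |(2 5 10)(4 12 8 11 13)| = 15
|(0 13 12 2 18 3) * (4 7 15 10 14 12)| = 11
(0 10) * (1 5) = (0 10)(1 5) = [10, 5, 2, 3, 4, 1, 6, 7, 8, 9, 0]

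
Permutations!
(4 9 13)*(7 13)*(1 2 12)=(1 2 12)(4 9 7 13)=[0, 2, 12, 3, 9, 5, 6, 13, 8, 7, 10, 11, 1, 4]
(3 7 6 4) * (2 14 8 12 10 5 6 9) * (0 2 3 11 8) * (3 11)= (0 2 14)(3 7 9 11 8 12 10 5 6 4)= [2, 1, 14, 7, 3, 6, 4, 9, 12, 11, 5, 8, 10, 13, 0]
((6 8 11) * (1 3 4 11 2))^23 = (1 4 6 2 3 11 8)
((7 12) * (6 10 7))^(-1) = (6 12 7 10)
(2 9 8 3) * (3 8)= (2 9 3)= [0, 1, 9, 2, 4, 5, 6, 7, 8, 3]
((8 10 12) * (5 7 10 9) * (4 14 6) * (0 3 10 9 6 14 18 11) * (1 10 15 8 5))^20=(0 6)(1 12 7)(3 4)(5 9 10)(8 11)(15 18)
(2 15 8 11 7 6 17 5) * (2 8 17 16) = (2 15 17 5 8 11 7 6 16) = [0, 1, 15, 3, 4, 8, 16, 6, 11, 9, 10, 7, 12, 13, 14, 17, 2, 5]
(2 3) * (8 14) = [0, 1, 3, 2, 4, 5, 6, 7, 14, 9, 10, 11, 12, 13, 8] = (2 3)(8 14)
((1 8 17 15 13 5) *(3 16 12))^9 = ((1 8 17 15 13 5)(3 16 12))^9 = (1 15)(5 17)(8 13)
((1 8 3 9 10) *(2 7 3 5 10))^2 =(1 5)(2 3)(7 9)(8 10)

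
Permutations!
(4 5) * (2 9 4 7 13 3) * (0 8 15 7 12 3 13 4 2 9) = [8, 1, 0, 9, 5, 12, 6, 4, 15, 2, 10, 11, 3, 13, 14, 7] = (0 8 15 7 4 5 12 3 9 2)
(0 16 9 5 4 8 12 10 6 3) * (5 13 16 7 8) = [7, 1, 2, 0, 5, 4, 3, 8, 12, 13, 6, 11, 10, 16, 14, 15, 9] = (0 7 8 12 10 6 3)(4 5)(9 13 16)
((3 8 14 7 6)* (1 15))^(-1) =(1 15)(3 6 7 14 8)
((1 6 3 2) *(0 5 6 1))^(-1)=(0 2 3 6 5)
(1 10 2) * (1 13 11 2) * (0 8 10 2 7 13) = [8, 2, 0, 3, 4, 5, 6, 13, 10, 9, 1, 7, 12, 11] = (0 8 10 1 2)(7 13 11)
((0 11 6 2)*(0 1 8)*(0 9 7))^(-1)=((0 11 6 2 1 8 9 7))^(-1)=(0 7 9 8 1 2 6 11)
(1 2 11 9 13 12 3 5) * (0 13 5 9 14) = (0 13 12 3 9 5 1 2 11 14) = [13, 2, 11, 9, 4, 1, 6, 7, 8, 5, 10, 14, 3, 12, 0]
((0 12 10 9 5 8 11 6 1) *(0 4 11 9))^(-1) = ((0 12 10)(1 4 11 6)(5 8 9))^(-1) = (0 10 12)(1 6 11 4)(5 9 8)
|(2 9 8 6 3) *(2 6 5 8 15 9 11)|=2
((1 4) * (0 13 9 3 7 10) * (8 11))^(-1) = ((0 13 9 3 7 10)(1 4)(8 11))^(-1) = (0 10 7 3 9 13)(1 4)(8 11)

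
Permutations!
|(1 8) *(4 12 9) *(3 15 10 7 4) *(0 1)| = 21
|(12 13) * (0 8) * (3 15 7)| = 6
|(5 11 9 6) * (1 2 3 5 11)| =|(1 2 3 5)(6 11 9)| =12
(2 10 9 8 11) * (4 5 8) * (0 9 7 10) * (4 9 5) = (0 5 8 11 2)(7 10) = [5, 1, 0, 3, 4, 8, 6, 10, 11, 9, 7, 2]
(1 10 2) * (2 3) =(1 10 3 2) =[0, 10, 1, 2, 4, 5, 6, 7, 8, 9, 3]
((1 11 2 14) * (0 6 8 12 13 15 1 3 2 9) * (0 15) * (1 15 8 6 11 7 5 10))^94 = ((15)(0 11 9 8 12 13)(1 7 5 10)(2 14 3))^94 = (15)(0 12 9)(1 5)(2 14 3)(7 10)(8 11 13)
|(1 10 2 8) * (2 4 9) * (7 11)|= 6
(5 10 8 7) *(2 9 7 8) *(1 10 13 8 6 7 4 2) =(1 10)(2 9 4)(5 13 8 6 7) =[0, 10, 9, 3, 2, 13, 7, 5, 6, 4, 1, 11, 12, 8]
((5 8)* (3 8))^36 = ((3 8 5))^36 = (8)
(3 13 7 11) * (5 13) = [0, 1, 2, 5, 4, 13, 6, 11, 8, 9, 10, 3, 12, 7] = (3 5 13 7 11)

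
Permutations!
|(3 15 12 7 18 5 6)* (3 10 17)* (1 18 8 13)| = |(1 18 5 6 10 17 3 15 12 7 8 13)| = 12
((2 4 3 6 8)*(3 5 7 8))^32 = (2 5 8 4 7)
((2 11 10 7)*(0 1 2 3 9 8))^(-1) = (0 8 9 3 7 10 11 2 1)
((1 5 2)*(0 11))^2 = ((0 11)(1 5 2))^2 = (11)(1 2 5)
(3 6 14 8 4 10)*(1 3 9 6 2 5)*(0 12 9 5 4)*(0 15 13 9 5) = [12, 3, 4, 2, 10, 1, 14, 7, 15, 6, 0, 11, 5, 9, 8, 13] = (0 12 5 1 3 2 4 10)(6 14 8 15 13 9)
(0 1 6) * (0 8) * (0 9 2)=[1, 6, 0, 3, 4, 5, 8, 7, 9, 2]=(0 1 6 8 9 2)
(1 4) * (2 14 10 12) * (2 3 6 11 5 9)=(1 4)(2 14 10 12 3 6 11 5 9)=[0, 4, 14, 6, 1, 9, 11, 7, 8, 2, 12, 5, 3, 13, 10]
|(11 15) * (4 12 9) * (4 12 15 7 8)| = 10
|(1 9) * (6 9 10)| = 4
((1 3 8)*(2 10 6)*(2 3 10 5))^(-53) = ((1 10 6 3 8)(2 5))^(-53) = (1 6 8 10 3)(2 5)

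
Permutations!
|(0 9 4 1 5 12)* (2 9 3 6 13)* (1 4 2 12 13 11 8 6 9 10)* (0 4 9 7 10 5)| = 30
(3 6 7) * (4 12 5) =(3 6 7)(4 12 5) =[0, 1, 2, 6, 12, 4, 7, 3, 8, 9, 10, 11, 5]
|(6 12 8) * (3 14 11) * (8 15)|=|(3 14 11)(6 12 15 8)|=12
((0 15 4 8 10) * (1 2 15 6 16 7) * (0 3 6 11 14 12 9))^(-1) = ((0 11 14 12 9)(1 2 15 4 8 10 3 6 16 7))^(-1) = (0 9 12 14 11)(1 7 16 6 3 10 8 4 15 2)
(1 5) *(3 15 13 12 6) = (1 5)(3 15 13 12 6) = [0, 5, 2, 15, 4, 1, 3, 7, 8, 9, 10, 11, 6, 12, 14, 13]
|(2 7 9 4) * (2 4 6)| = |(2 7 9 6)| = 4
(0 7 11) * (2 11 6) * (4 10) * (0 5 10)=[7, 1, 11, 3, 0, 10, 2, 6, 8, 9, 4, 5]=(0 7 6 2 11 5 10 4)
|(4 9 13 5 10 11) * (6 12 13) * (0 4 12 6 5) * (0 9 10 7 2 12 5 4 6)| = 18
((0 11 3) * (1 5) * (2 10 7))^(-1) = (0 3 11)(1 5)(2 7 10)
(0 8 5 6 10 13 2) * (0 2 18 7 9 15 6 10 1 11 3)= (0 8 5 10 13 18 7 9 15 6 1 11 3)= [8, 11, 2, 0, 4, 10, 1, 9, 5, 15, 13, 3, 12, 18, 14, 6, 16, 17, 7]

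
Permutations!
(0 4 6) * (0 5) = (0 4 6 5) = [4, 1, 2, 3, 6, 0, 5]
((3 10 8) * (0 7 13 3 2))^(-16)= (0 8 3 7 2 10 13)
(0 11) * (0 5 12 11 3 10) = (0 3 10)(5 12 11) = [3, 1, 2, 10, 4, 12, 6, 7, 8, 9, 0, 5, 11]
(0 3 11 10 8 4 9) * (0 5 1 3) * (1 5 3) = (3 11 10 8 4 9) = [0, 1, 2, 11, 9, 5, 6, 7, 4, 3, 8, 10]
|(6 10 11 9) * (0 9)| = 5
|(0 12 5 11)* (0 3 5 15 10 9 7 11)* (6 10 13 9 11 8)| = |(0 12 15 13 9 7 8 6 10 11 3 5)| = 12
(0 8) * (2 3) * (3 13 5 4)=[8, 1, 13, 2, 3, 4, 6, 7, 0, 9, 10, 11, 12, 5]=(0 8)(2 13 5 4 3)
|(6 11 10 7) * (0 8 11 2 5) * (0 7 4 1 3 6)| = 11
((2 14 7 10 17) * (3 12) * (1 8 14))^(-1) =((1 8 14 7 10 17 2)(3 12))^(-1) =(1 2 17 10 7 14 8)(3 12)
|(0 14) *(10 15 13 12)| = |(0 14)(10 15 13 12)| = 4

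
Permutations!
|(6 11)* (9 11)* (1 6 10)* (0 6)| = |(0 6 9 11 10 1)| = 6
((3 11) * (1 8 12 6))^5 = ((1 8 12 6)(3 11))^5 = (1 8 12 6)(3 11)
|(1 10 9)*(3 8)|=|(1 10 9)(3 8)|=6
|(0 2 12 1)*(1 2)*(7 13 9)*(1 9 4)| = 6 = |(0 9 7 13 4 1)(2 12)|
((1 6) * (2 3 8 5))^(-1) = ((1 6)(2 3 8 5))^(-1) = (1 6)(2 5 8 3)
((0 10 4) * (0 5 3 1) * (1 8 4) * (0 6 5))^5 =((0 10 1 6 5 3 8 4))^5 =(0 3 1 4 5 10 8 6)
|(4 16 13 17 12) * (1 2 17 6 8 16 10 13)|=10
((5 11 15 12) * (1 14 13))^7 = ((1 14 13)(5 11 15 12))^7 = (1 14 13)(5 12 15 11)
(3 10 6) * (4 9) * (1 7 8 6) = (1 7 8 6 3 10)(4 9) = [0, 7, 2, 10, 9, 5, 3, 8, 6, 4, 1]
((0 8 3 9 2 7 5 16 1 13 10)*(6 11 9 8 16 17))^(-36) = (0 10 13 1 16)(2 9 11 6 17 5 7)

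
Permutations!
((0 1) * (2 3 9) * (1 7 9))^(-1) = (0 1 3 2 9 7) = ((0 7 9 2 3 1))^(-1)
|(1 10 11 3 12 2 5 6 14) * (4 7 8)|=|(1 10 11 3 12 2 5 6 14)(4 7 8)|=9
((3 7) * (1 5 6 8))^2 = (1 6)(5 8)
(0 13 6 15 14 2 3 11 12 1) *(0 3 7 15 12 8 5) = (0 13 6 12 1 3 11 8 5)(2 7 15 14) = [13, 3, 7, 11, 4, 0, 12, 15, 5, 9, 10, 8, 1, 6, 2, 14]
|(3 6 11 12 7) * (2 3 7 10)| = |(2 3 6 11 12 10)| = 6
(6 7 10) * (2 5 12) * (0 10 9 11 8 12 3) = (0 10 6 7 9 11 8 12 2 5 3) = [10, 1, 5, 0, 4, 3, 7, 9, 12, 11, 6, 8, 2]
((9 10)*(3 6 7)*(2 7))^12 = (10)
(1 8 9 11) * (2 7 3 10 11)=[0, 8, 7, 10, 4, 5, 6, 3, 9, 2, 11, 1]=(1 8 9 2 7 3 10 11)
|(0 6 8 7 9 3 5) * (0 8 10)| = 15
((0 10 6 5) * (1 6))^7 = ((0 10 1 6 5))^7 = (0 1 5 10 6)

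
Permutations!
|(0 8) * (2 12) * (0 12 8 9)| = |(0 9)(2 8 12)| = 6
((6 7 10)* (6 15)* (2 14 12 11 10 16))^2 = ((2 14 12 11 10 15 6 7 16))^2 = (2 12 10 6 16 14 11 15 7)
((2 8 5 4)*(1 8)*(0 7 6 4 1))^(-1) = (0 2 4 6 7)(1 5 8)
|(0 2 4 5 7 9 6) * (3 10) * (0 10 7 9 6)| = |(0 2 4 5 9)(3 7 6 10)| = 20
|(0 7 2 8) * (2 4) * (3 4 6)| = 7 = |(0 7 6 3 4 2 8)|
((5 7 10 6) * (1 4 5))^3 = (1 7)(4 10)(5 6)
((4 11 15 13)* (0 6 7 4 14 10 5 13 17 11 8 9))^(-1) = (0 9 8 4 7 6)(5 10 14 13)(11 17 15) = ((0 6 7 4 8 9)(5 13 14 10)(11 15 17))^(-1)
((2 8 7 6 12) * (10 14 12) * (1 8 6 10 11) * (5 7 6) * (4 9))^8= ((1 8 6 11)(2 5 7 10 14 12)(4 9))^8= (2 7 14)(5 10 12)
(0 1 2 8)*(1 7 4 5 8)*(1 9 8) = (0 7 4 5 1 2 9 8) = [7, 2, 9, 3, 5, 1, 6, 4, 0, 8]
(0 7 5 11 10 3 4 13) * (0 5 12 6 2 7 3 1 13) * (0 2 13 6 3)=(1 6 13 5 11 10)(2 7 12 3 4)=[0, 6, 7, 4, 2, 11, 13, 12, 8, 9, 1, 10, 3, 5]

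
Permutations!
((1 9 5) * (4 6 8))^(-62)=(1 9 5)(4 6 8)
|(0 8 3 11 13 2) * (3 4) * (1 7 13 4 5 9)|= |(0 8 5 9 1 7 13 2)(3 11 4)|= 24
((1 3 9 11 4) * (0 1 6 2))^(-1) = ((0 1 3 9 11 4 6 2))^(-1) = (0 2 6 4 11 9 3 1)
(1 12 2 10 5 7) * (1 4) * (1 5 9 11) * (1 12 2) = (1 2 10 9 11 12)(4 5 7) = [0, 2, 10, 3, 5, 7, 6, 4, 8, 11, 9, 12, 1]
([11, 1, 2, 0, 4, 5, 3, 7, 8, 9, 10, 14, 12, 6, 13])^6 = (14)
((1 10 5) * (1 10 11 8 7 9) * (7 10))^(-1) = ((1 11 8 10 5 7 9))^(-1) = (1 9 7 5 10 8 11)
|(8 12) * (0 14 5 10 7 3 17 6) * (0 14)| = 14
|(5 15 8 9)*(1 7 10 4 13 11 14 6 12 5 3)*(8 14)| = 45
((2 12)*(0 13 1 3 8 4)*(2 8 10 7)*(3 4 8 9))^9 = (0 13 1 4)(2 3)(7 9)(10 12)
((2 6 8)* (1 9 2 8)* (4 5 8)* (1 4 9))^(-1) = (2 9 8 5 4 6)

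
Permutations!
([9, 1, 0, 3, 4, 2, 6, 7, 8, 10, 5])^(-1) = [2, 1, 5, 3, 4, 10, 6, 7, 8, 0, 9]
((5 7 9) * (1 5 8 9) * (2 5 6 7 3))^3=(8 9)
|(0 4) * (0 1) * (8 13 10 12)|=|(0 4 1)(8 13 10 12)|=12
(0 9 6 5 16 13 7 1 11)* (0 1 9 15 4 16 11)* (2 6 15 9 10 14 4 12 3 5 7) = (0 9 15 12 3 5 11 1)(2 6 7 10 14 4 16 13) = [9, 0, 6, 5, 16, 11, 7, 10, 8, 15, 14, 1, 3, 2, 4, 12, 13]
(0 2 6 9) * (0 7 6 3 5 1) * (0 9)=(0 2 3 5 1 9 7 6)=[2, 9, 3, 5, 4, 1, 0, 6, 8, 7]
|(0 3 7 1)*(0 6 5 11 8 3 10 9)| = |(0 10 9)(1 6 5 11 8 3 7)| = 21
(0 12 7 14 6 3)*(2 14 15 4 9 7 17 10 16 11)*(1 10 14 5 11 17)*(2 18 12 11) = [11, 10, 5, 0, 9, 2, 3, 15, 8, 7, 16, 18, 1, 13, 6, 4, 17, 14, 12] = (0 11 18 12 1 10 16 17 14 6 3)(2 5)(4 9 7 15)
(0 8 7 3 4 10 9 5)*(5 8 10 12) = [10, 1, 2, 4, 12, 0, 6, 3, 7, 8, 9, 11, 5] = (0 10 9 8 7 3 4 12 5)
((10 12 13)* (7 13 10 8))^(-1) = ((7 13 8)(10 12))^(-1) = (7 8 13)(10 12)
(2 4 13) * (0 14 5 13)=(0 14 5 13 2 4)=[14, 1, 4, 3, 0, 13, 6, 7, 8, 9, 10, 11, 12, 2, 5]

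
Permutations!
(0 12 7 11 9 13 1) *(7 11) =[12, 0, 2, 3, 4, 5, 6, 7, 8, 13, 10, 9, 11, 1] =(0 12 11 9 13 1)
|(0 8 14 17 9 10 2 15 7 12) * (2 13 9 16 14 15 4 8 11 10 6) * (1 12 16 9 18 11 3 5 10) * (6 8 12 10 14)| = |(0 3 5 14 17 9 8 15 7 16 6 2 4 12)(1 10 13 18 11)| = 70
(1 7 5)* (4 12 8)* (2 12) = [0, 7, 12, 3, 2, 1, 6, 5, 4, 9, 10, 11, 8] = (1 7 5)(2 12 8 4)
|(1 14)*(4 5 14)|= 4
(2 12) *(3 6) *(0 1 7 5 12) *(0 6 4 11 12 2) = (0 1 7 5 2 6 3 4 11 12) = [1, 7, 6, 4, 11, 2, 3, 5, 8, 9, 10, 12, 0]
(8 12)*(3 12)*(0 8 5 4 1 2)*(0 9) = (0 8 3 12 5 4 1 2 9) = [8, 2, 9, 12, 1, 4, 6, 7, 3, 0, 10, 11, 5]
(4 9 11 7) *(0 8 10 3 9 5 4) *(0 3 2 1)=(0 8 10 2 1)(3 9 11 7)(4 5)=[8, 0, 1, 9, 5, 4, 6, 3, 10, 11, 2, 7]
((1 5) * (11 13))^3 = ((1 5)(11 13))^3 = (1 5)(11 13)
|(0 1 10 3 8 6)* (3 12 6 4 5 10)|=9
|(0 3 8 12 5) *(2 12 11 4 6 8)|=20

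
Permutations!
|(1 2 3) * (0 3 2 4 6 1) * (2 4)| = 4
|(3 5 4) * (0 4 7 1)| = 6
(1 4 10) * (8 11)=[0, 4, 2, 3, 10, 5, 6, 7, 11, 9, 1, 8]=(1 4 10)(8 11)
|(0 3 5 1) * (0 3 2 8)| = 3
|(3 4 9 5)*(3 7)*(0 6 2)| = 15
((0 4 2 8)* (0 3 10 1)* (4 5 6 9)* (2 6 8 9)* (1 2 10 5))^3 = (0 1)(2 6 9 10 4) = ((0 1)(2 9 4 6 10)(3 5 8))^3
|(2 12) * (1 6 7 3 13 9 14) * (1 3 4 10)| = 20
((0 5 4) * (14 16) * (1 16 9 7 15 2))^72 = ((0 5 4)(1 16 14 9 7 15 2))^72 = (1 14 7 2 16 9 15)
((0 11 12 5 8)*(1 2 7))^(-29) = (0 11 12 5 8)(1 2 7)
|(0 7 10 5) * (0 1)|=|(0 7 10 5 1)|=5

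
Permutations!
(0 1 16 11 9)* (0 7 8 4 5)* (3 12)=(0 1 16 11 9 7 8 4 5)(3 12)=[1, 16, 2, 12, 5, 0, 6, 8, 4, 7, 10, 9, 3, 13, 14, 15, 11]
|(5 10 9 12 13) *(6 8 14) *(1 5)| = |(1 5 10 9 12 13)(6 8 14)| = 6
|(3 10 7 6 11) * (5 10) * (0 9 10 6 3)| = 8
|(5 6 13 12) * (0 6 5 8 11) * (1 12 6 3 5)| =|(0 3 5 1 12 8 11)(6 13)| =14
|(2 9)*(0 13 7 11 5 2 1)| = |(0 13 7 11 5 2 9 1)| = 8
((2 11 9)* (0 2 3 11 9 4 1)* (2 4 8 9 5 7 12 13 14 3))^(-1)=(0 1 4)(2 9 8 11 3 14 13 12 7 5)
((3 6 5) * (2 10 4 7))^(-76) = (10)(3 5 6) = ((2 10 4 7)(3 6 5))^(-76)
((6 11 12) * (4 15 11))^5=(15)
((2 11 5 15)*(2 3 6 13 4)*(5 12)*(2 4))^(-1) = (2 13 6 3 15 5 12 11)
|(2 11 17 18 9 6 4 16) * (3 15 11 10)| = 11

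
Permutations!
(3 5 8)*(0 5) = (0 5 8 3) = [5, 1, 2, 0, 4, 8, 6, 7, 3]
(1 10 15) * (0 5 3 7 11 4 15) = (0 5 3 7 11 4 15 1 10) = [5, 10, 2, 7, 15, 3, 6, 11, 8, 9, 0, 4, 12, 13, 14, 1]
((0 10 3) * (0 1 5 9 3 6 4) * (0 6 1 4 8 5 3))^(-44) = (0 10 1 3 4 6 8 5 9)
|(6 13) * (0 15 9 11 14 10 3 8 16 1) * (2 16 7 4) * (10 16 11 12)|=14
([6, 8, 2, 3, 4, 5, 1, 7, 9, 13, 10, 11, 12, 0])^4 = (0 9 1)(6 13 8)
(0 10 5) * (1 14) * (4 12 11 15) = (0 10 5)(1 14)(4 12 11 15) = [10, 14, 2, 3, 12, 0, 6, 7, 8, 9, 5, 15, 11, 13, 1, 4]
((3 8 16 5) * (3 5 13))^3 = (3 13 16 8)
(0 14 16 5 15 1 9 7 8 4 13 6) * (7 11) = (0 14 16 5 15 1 9 11 7 8 4 13 6) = [14, 9, 2, 3, 13, 15, 0, 8, 4, 11, 10, 7, 12, 6, 16, 1, 5]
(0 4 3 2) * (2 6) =(0 4 3 6 2) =[4, 1, 0, 6, 3, 5, 2]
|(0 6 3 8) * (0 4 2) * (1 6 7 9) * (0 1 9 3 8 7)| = |(9)(1 6 8 4 2)(3 7)| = 10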